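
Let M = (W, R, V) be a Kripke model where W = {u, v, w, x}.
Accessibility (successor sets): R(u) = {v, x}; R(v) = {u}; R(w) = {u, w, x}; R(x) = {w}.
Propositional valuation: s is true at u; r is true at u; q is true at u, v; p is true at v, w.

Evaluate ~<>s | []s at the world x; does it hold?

Yes

At x: ~<>s is true, []s is false, so ~<>s | []s is true.
  At x: <>s is false, so ~<>s is true.
    At x: <>s requires s at some successor in {w}.
      At w: s is false.
    So <>s is false at x.
  At x: []s requires s at every successor {w}.
    s fails at w, so []s is false at x.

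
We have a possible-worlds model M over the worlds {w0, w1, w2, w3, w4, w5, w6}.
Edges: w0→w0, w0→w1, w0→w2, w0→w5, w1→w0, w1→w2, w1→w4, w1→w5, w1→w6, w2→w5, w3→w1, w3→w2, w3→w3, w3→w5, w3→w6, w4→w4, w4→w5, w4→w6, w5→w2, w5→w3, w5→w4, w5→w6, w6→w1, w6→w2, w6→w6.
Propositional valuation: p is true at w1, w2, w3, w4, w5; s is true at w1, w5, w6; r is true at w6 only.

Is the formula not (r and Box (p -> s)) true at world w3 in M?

Yes

At w3: r and Box (p -> s) is false, so not (r and Box (p -> s)) is true.
  At w3: r is false, Box (p -> s) is false, so r and Box (p -> s) is false.
    At w3: Box (p -> s) requires p -> s at every successor {w1, w2, w3, w5, w6}.
      p -> s fails at w2, so Box (p -> s) is false at w3.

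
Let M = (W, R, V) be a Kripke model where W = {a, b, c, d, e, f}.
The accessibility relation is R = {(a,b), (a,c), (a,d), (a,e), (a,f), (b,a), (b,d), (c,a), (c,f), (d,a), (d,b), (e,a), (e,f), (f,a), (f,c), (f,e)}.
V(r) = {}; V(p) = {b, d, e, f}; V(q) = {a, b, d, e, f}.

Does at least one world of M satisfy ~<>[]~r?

Let φ = ~<>[]~r. Evaluate φ at each world:
  a (successors {b, c, d, e, f}): φ is false.
  b (successors {a, d}): φ is false.
  c (successors {a, f}): φ is false.
  d (successors {a, b}): φ is false.
  e (successors {a, f}): φ is false.
  f (successors {a, c, e}): φ is false.
For instance, at e:
  At e: <>[]~r is true, so ~<>[]~r is false.
    At e: <>[]~r requires []~r at some successor in {a, f}.
      []~r holds at a, so <>[]~r is true at e.

No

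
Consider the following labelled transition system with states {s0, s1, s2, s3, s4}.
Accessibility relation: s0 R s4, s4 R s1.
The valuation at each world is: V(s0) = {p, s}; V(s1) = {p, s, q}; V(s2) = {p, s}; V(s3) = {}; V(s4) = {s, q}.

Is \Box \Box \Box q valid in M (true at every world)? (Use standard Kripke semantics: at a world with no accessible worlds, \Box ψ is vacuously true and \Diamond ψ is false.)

Recall that \Box ψ holds at a world iff ψ holds at every accessible world, and \Diamond ψ holds iff ψ holds at some accessible world.
Let φ = \Box \Box \Box q. Evaluate φ at each world:
  s0 (successors {s4}): φ is true.
  s1 (successors ∅): φ is true.
  s2 (successors ∅): φ is true.
  s3 (successors ∅): φ is true.
  s4 (successors {s1}): φ is true.
For instance, at s0:
  At s0: \Box \Box \Box q requires \Box \Box q at every successor {s4}.
      At s4: \Box \Box q requires \Box q at every successor {s1}.
        At s1: \Box q is true.
      So \Box \Box q is true at s4.
  So \Box \Box \Box q is true at s0.

Yes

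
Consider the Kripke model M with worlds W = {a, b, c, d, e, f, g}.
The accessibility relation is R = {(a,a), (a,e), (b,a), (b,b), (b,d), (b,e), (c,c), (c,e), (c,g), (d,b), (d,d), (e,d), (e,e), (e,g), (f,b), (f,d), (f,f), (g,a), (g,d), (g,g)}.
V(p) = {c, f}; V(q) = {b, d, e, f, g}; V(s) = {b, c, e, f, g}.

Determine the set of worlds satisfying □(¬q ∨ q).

Let φ = □(¬q ∨ q). Evaluate φ at each world:
  a (successors {a, e}): φ is true.
  b (successors {a, b, d, e}): φ is true.
  c (successors {c, e, g}): φ is true.
  d (successors {b, d}): φ is true.
  e (successors {d, e, g}): φ is true.
  f (successors {b, d, f}): φ is true.
  g (successors {a, d, g}): φ is true.
For instance, at b:
  At b: □(¬q ∨ q) requires ¬q ∨ q at every successor {a, b, d, e}.
    At a: ¬q ∨ q is true.
    At b: ¬q ∨ q is true.
    At d: ¬q ∨ q is true.
    At e: ¬q ∨ q is true.
  So □(¬q ∨ q) is true at b.
Satisfying worlds: {a, b, c, d, e, f, g}

a, b, c, d, e, f, g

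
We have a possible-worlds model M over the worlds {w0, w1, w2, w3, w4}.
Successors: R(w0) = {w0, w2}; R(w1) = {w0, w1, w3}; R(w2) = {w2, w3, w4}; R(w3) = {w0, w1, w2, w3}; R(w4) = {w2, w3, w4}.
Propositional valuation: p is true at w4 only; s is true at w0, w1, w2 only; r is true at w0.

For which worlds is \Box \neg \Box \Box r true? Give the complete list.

w0, w1, w2, w3, w4

Recall that \Box ψ holds at a world iff ψ holds at every accessible world, and \Diamond ψ holds iff ψ holds at some accessible world.
Let φ = \Box \neg \Box \Box r. Evaluate φ at each world:
  w0 (successors {w0, w2}): φ is true.
  w1 (successors {w0, w1, w3}): φ is true.
  w2 (successors {w2, w3, w4}): φ is true.
  w3 (successors {w0, w1, w2, w3}): φ is true.
  w4 (successors {w2, w3, w4}): φ is true.
For instance, at w2:
  At w2: \Box \neg \Box \Box r requires \neg \Box \Box r at every successor {w2, w3, w4}.
      At w2: \Box \Box r is false, so \neg \Box \Box r is true.
      At w3: \Box \Box r is false, so \neg \Box \Box r is true.
      At w4: \Box \Box r is false, so \neg \Box \Box r is true.
  So \Box \neg \Box \Box r is true at w2.
Satisfying worlds: {w0, w1, w2, w3, w4}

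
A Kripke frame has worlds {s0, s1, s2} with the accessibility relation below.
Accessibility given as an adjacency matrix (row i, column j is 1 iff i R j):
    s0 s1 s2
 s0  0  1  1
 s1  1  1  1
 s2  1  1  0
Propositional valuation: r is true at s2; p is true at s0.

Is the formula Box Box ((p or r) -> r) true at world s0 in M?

At s0: Box Box ((p or r) -> r) requires Box ((p or r) -> r) at every successor {s1, s2}.
  Box ((p or r) -> r) fails at s1, so Box Box ((p or r) -> r) is false at s0.
    At s1: Box ((p or r) -> r) requires (p or r) -> r at every successor {s0, s1, s2}.
      (p or r) -> r fails at s0, so Box ((p or r) -> r) is false at s1.

No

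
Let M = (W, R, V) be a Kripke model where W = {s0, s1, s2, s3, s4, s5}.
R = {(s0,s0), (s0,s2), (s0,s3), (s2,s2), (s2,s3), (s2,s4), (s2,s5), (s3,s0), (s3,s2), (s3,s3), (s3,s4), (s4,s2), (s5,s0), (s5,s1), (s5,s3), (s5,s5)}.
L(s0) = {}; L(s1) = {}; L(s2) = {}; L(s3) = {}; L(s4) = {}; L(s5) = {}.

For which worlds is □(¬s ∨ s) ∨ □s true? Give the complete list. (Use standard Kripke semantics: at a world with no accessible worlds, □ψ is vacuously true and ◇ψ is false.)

s0, s1, s2, s3, s4, s5

Let φ = □(¬s ∨ s) ∨ □s. Evaluate φ at each world:
  s0 (successors {s0, s2, s3}): φ is true.
  s1 (successors ∅): φ is true.
  s2 (successors {s2, s3, s4, s5}): φ is true.
  s3 (successors {s0, s2, s3, s4}): φ is true.
  s4 (successors {s2}): φ is true.
  s5 (successors {s0, s1, s3, s5}): φ is true.
For instance, at s3:
  At s3: □(¬s ∨ s) is true, □s is false, so □(¬s ∨ s) ∨ □s is true.
    At s3: □(¬s ∨ s) requires ¬s ∨ s at every successor {s0, s2, s3, s4}.
      At s0: ¬s ∨ s is true.
      At s2: ¬s ∨ s is true.
      At s3: ¬s ∨ s is true.
      At s4: ¬s ∨ s is true.
    So □(¬s ∨ s) is true at s3.
    At s3: □s requires s at every successor {s0, s2, s3, s4}.
      s fails at s0, so □s is false at s3.
Satisfying worlds: {s0, s1, s2, s3, s4, s5}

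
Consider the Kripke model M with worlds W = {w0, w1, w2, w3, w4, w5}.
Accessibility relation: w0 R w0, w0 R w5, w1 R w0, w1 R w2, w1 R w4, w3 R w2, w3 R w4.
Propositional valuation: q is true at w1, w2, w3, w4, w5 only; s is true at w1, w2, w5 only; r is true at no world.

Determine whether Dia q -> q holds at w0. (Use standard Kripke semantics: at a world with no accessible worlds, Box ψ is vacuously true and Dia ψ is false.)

No

At w0: Dia q is true, q is false, so Dia q -> q is false.
  At w0: Dia q requires q at some successor in {w0, w5}.
    q holds at w5, so Dia q is true at w0.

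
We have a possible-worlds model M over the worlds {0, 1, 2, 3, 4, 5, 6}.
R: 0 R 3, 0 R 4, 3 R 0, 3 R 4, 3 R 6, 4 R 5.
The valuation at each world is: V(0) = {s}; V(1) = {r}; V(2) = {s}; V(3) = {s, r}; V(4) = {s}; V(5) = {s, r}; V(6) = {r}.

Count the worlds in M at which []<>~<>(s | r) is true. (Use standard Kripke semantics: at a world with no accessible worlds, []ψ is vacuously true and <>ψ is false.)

Let φ = []<>~<>(s | r). Evaluate φ at each world:
  0 (successors {3, 4}): φ is true.
  1 (successors ∅): φ is true.
  2 (successors ∅): φ is true.
  3 (successors {0, 4, 6}): φ is false.
  4 (successors {5}): φ is false.
  5 (successors ∅): φ is true.
  6 (successors ∅): φ is true.
For instance, at 0:
  At 0: []<>~<>(s | r) requires <>~<>(s | r) at every successor {3, 4}.
      At 3: <>~<>(s | r) requires ~<>(s | r) at some successor in {0, 4, 6}.
        ~<>(s | r) holds at 6, so <>~<>(s | r) is true at 3.
      At 4: <>~<>(s | r) requires ~<>(s | r) at some successor in {5}.
        ~<>(s | r) holds at 5, so <>~<>(s | r) is true at 4.
  So []<>~<>(s | r) is true at 0.
Satisfying worlds: {0, 1, 2, 5, 6}

5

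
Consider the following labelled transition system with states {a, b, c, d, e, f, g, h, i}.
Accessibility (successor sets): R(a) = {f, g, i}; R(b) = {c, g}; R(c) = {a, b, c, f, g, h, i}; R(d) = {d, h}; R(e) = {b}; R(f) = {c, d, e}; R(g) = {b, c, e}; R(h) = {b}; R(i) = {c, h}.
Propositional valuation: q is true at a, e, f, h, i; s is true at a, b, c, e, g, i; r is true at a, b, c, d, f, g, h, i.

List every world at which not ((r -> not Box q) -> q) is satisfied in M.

b, c, d, g

Recall that Box ψ holds at a world iff ψ holds at every accessible world, and Dia ψ holds iff ψ holds at some accessible world.
Let φ = not ((r -> not Box q) -> q). Evaluate φ at each world:
  a (successors {f, g, i}): φ is false.
  b (successors {c, g}): φ is true.
  c (successors {a, b, c, f, g, h, i}): φ is true.
  d (successors {d, h}): φ is true.
  e (successors {b}): φ is false.
  f (successors {c, d, e}): φ is false.
  g (successors {b, c, e}): φ is true.
  h (successors {b}): φ is false.
  i (successors {c, h}): φ is false.
For instance, at b:
  At b: (r -> not Box q) -> q is false, so not ((r -> not Box q) -> q) is true.
    At b: r -> not Box q is true, q is false, so (r -> not Box q) -> q is false.
      At b: r is true, not Box q is true, so r -> not Box q is true.
Satisfying worlds: {b, c, d, g}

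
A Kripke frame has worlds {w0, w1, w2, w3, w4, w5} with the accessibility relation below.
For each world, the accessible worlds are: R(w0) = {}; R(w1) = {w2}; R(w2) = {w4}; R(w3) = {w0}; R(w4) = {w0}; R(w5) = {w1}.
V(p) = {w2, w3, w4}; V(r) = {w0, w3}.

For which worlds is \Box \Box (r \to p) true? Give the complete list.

w0, w1, w3, w4, w5

Let φ = \Box \Box (r \to p). Evaluate φ at each world:
  w0 (successors ∅): φ is true.
  w1 (successors {w2}): φ is true.
  w2 (successors {w4}): φ is false.
  w3 (successors {w0}): φ is true.
  w4 (successors {w0}): φ is true.
  w5 (successors {w1}): φ is true.
For instance, at w3:
  At w3: \Box \Box (r \to p) requires \Box (r \to p) at every successor {w0}.
      At w0: no accessible worlds, so \Box (r \to p) holds vacuously.
  So \Box \Box (r \to p) is true at w3.
Satisfying worlds: {w0, w1, w3, w4, w5}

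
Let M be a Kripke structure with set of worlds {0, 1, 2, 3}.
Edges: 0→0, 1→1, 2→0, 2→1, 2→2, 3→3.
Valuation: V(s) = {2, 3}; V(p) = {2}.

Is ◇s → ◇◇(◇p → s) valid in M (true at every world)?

Recall that ◇ψ holds at a world iff ψ holds at some accessible world.
Let φ = ◇s → ◇◇(◇p → s). Evaluate φ at each world:
  0 (successors {0}): φ is true.
  1 (successors {1}): φ is true.
  2 (successors {0, 1, 2}): φ is true.
  3 (successors {3}): φ is true.
For instance, at 1:
  At 1: ◇s is false, ◇◇(◇p → s) is true, so ◇s → ◇◇(◇p → s) is true.
    At 1: ◇s requires s at some successor in {1}.
      At 1: s is false.
    So ◇s is false at 1.
    At 1: ◇◇(◇p → s) requires ◇(◇p → s) at some successor in {1}.
      ◇(◇p → s) holds at 1, so ◇◇(◇p → s) is true at 1.

Yes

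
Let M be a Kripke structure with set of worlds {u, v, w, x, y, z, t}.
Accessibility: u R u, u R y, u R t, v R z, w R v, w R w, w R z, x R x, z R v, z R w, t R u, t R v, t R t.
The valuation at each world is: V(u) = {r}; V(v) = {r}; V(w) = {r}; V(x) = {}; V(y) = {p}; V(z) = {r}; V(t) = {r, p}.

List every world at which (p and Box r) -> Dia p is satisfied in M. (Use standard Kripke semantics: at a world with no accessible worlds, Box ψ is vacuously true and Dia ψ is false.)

Let φ = (p and Box r) -> Dia p. Evaluate φ at each world:
  u (successors {u, y, t}): φ is true.
  v (successors {z}): φ is true.
  w (successors {v, w, z}): φ is true.
  x (successors {x}): φ is true.
  y (successors ∅): φ is false.
  z (successors {v, w}): φ is true.
  t (successors {u, v, t}): φ is true.
For instance, at x:
  At x: p and Box r is false, Dia p is false, so (p and Box r) -> Dia p is true.
    At x: p is false, Box r is false, so p and Box r is false.
      At x: Box r requires r at every successor {x}.
        r fails at x, so Box r is false at x.
    At x: Dia p requires p at some successor in {x}.
      At x: p is false.
    So Dia p is false at x.
Satisfying worlds: {u, v, w, x, z, t}

u, v, w, x, z, t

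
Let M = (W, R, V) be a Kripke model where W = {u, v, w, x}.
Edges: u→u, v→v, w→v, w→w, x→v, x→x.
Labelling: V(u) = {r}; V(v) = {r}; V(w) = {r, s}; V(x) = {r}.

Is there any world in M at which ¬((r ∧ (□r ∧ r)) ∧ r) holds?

Let φ = ¬((r ∧ (□r ∧ r)) ∧ r). Evaluate φ at each world:
  u (successors {u}): φ is false.
  v (successors {v}): φ is false.
  w (successors {v, w}): φ is false.
  x (successors {v, x}): φ is false.
For instance, at x:
  At x: (r ∧ (□r ∧ r)) ∧ r is true, so ¬((r ∧ (□r ∧ r)) ∧ r) is false.
    At x: r ∧ (□r ∧ r) is true, r is true, so (r ∧ (□r ∧ r)) ∧ r is true.
      At x: r is true, □r ∧ r is true, so r ∧ (□r ∧ r) is true.

No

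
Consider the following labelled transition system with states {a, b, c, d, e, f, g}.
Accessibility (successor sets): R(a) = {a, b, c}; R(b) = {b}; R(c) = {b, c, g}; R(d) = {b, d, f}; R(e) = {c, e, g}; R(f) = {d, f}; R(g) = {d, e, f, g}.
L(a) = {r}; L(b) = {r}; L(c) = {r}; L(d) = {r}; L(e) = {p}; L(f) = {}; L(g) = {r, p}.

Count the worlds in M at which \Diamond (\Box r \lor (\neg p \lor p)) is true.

Recall that \Box ψ holds at a world iff ψ holds at every accessible world, and \Diamond ψ holds iff ψ holds at some accessible world.
Let φ = \Diamond (\Box r \lor (\neg p \lor p)). Evaluate φ at each world:
  a (successors {a, b, c}): φ is true.
  b (successors {b}): φ is true.
  c (successors {b, c, g}): φ is true.
  d (successors {b, d, f}): φ is true.
  e (successors {c, e, g}): φ is true.
  f (successors {d, f}): φ is true.
  g (successors {d, e, f, g}): φ is true.
For instance, at b:
  At b: \Diamond (\Box r \lor (\neg p \lor p)) requires \Box r \lor (\neg p \lor p) at some successor in {b}.
    \Box r \lor (\neg p \lor p) holds at b, so \Diamond (\Box r \lor (\neg p \lor p)) is true at b.
      At b: \Box r is true, \neg p \lor p is true, so \Box r \lor (\neg p \lor p) is true.
Satisfying worlds: {a, b, c, d, e, f, g}

7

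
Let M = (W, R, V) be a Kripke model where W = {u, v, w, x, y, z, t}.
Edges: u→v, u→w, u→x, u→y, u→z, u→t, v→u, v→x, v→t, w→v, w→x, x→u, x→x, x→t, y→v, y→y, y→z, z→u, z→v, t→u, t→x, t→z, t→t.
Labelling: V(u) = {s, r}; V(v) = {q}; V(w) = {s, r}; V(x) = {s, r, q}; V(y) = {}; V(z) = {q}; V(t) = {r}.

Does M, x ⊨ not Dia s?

No

At x: Dia s is true, so not Dia s is false.
  At x: Dia s requires s at some successor in {u, x, t}.
    s holds at u, so Dia s is true at x.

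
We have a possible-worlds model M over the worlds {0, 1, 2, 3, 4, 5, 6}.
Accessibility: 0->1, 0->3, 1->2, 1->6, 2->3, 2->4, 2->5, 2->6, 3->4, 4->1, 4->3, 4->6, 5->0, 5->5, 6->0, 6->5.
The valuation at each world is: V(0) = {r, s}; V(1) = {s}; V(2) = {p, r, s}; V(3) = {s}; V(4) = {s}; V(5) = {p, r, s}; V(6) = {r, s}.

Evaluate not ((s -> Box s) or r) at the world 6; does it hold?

At 6: (s -> Box s) or r is true, so not ((s -> Box s) or r) is false.
  At 6: s -> Box s is true, r is true, so (s -> Box s) or r is true.
    At 6: s is true, Box s is true, so s -> Box s is true.
      At 6: Box s requires s at every successor {0, 5}.
        At 0: s is true.
        At 5: s is true.
      So Box s is true at 6.

No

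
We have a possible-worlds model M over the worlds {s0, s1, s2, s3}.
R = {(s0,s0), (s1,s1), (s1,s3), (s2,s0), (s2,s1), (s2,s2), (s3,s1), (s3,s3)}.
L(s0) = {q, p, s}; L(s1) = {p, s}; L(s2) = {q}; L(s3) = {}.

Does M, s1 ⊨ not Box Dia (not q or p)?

No

Recall that Box ψ holds at a world iff ψ holds at every accessible world, and Dia ψ holds iff ψ holds at some accessible world.
At s1: Box Dia (not q or p) is true, so not Box Dia (not q or p) is false.
  At s1: Box Dia (not q or p) requires Dia (not q or p) at every successor {s1, s3}.
      At s1: Dia (not q or p) requires not q or p at some successor in {s1, s3}.
        not q or p holds at s1, so Dia (not q or p) is true at s1.
      At s3: Dia (not q or p) requires not q or p at some successor in {s1, s3}.
        not q or p holds at s1, so Dia (not q or p) is true at s3.
  So Box Dia (not q or p) is true at s1.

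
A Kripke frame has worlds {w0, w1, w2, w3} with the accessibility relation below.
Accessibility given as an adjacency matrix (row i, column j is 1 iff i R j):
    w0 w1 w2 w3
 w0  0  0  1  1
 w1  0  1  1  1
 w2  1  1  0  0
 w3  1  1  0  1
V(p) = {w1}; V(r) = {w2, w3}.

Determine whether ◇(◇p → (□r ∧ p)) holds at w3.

At w3: ◇(◇p → (□r ∧ p)) requires ◇p → (□r ∧ p) at some successor in {w0, w1, w3}.
  ◇p → (□r ∧ p) holds at w0, so ◇(◇p → (□r ∧ p)) is true at w3.
    At w0: ◇p is false, □r ∧ p is false, so ◇p → (□r ∧ p) is true.
      At w0: ◇p requires p at some successor in {w2, w3}.
        At w2: p is false.
        At w3: p is false.
      So ◇p is false at w0.
      At w0: □r is true, p is false, so □r ∧ p is false.

Yes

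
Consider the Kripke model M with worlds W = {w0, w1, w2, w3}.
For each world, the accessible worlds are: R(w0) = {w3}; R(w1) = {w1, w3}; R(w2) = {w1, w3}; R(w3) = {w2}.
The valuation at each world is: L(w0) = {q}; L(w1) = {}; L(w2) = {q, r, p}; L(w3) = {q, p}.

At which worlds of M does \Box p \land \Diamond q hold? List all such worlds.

Let φ = \Box p \land \Diamond q. Evaluate φ at each world:
  w0 (successors {w3}): φ is true.
  w1 (successors {w1, w3}): φ is false.
  w2 (successors {w1, w3}): φ is false.
  w3 (successors {w2}): φ is true.
For instance, at w2:
  At w2: \Box p is false, \Diamond q is true, so \Box p \land \Diamond q is false.
    At w2: \Box p requires p at every successor {w1, w3}.
      p fails at w1, so \Box p is false at w2.
    At w2: \Diamond q requires q at some successor in {w1, w3}.
      q holds at w3, so \Diamond q is true at w2.
Satisfying worlds: {w0, w3}

w0, w3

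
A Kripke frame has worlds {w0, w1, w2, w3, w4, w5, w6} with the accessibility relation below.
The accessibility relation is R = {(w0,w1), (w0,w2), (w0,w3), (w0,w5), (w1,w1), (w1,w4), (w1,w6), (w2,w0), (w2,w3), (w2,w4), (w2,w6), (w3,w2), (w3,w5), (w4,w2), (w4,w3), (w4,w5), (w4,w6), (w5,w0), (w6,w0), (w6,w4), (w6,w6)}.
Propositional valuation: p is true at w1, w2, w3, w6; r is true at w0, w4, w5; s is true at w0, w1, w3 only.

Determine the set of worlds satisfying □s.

w5

Let φ = □s. Evaluate φ at each world:
  w0 (successors {w1, w2, w3, w5}): φ is false.
  w1 (successors {w1, w4, w6}): φ is false.
  w2 (successors {w0, w3, w4, w6}): φ is false.
  w3 (successors {w2, w5}): φ is false.
  w4 (successors {w2, w3, w5, w6}): φ is false.
  w5 (successors {w0}): φ is true.
  w6 (successors {w0, w4, w6}): φ is false.
For instance, at w0:
  At w0: □s requires s at every successor {w1, w2, w3, w5}.
    s fails at w2, so □s is false at w0.
Satisfying worlds: {w5}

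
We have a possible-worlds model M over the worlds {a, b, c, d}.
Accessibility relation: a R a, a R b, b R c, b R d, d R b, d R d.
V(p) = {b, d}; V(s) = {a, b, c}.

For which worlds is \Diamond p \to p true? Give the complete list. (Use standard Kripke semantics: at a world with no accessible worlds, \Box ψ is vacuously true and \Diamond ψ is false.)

b, c, d

Let φ = \Diamond p \to p. Evaluate φ at each world:
  a (successors {a, b}): φ is false.
  b (successors {c, d}): φ is true.
  c (successors ∅): φ is true.
  d (successors {b, d}): φ is true.
For instance, at d:
  At d: \Diamond p is true, p is true, so \Diamond p \to p is true.
    At d: \Diamond p requires p at some successor in {b, d}.
      p holds at b, so \Diamond p is true at d.
Satisfying worlds: {b, c, d}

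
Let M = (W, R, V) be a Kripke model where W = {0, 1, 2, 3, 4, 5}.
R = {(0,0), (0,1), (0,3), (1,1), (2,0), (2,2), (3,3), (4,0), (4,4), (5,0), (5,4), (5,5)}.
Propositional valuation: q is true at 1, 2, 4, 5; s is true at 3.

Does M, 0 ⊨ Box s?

No

At 0: Box s requires s at every successor {0, 1, 3}.
  s fails at 0, so Box s is false at 0.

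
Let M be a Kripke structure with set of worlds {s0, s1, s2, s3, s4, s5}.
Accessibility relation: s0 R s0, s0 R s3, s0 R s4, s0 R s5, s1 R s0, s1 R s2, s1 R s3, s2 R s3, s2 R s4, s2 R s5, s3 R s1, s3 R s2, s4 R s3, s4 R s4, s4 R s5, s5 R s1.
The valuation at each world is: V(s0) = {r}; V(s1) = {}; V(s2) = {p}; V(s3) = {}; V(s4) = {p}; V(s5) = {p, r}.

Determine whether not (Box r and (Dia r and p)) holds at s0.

Yes

At s0: Box r and (Dia r and p) is false, so not (Box r and (Dia r and p)) is true.
  At s0: Box r is false, Dia r and p is false, so Box r and (Dia r and p) is false.
    At s0: Box r requires r at every successor {s0, s3, s4, s5}.
      r fails at s3, so Box r is false at s0.
    At s0: Dia r is true, p is false, so Dia r and p is false.
      At s0: Dia r requires r at some successor in {s0, s3, s4, s5}.
        r holds at s0, so Dia r is true at s0.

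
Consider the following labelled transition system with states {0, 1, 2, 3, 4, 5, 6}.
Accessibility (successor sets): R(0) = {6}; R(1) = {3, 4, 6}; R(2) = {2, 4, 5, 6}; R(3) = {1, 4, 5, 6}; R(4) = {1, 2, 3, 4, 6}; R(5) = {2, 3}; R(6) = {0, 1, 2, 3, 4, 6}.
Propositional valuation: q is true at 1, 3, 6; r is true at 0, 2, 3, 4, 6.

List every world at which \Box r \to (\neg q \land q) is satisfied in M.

2, 3, 4, 6

Recall that \Box ψ holds at a world iff ψ holds at every accessible world, and \Diamond ψ holds iff ψ holds at some accessible world.
Let φ = \Box r \to (\neg q \land q). Evaluate φ at each world:
  0 (successors {6}): φ is false.
  1 (successors {3, 4, 6}): φ is false.
  2 (successors {2, 4, 5, 6}): φ is true.
  3 (successors {1, 4, 5, 6}): φ is true.
  4 (successors {1, 2, 3, 4, 6}): φ is true.
  5 (successors {2, 3}): φ is false.
  6 (successors {0, 1, 2, 3, 4, 6}): φ is true.
For instance, at 5:
  At 5: \Box r is true, \neg q \land q is false, so \Box r \to (\neg q \land q) is false.
    At 5: \Box r requires r at every successor {2, 3}.
      At 2: r is true.
      At 3: r is true.
    So \Box r is true at 5.
Satisfying worlds: {2, 3, 4, 6}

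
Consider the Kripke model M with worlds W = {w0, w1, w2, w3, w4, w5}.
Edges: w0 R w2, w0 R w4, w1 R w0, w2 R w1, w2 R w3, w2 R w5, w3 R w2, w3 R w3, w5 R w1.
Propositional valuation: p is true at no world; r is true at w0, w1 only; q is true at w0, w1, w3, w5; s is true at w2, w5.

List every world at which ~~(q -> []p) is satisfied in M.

Let φ = ~~(q -> []p). Evaluate φ at each world:
  w0 (successors {w2, w4}): φ is false.
  w1 (successors {w0}): φ is false.
  w2 (successors {w1, w3, w5}): φ is true.
  w3 (successors {w2, w3}): φ is false.
  w4 (successors ∅): φ is true.
  w5 (successors {w1}): φ is false.
For instance, at w5:
  At w5: ~(q -> []p) is true, so ~~(q -> []p) is false.
    At w5: q -> []p is false, so ~(q -> []p) is true.
      At w5: q is true, []p is false, so q -> []p is false.
Satisfying worlds: {w2, w4}

w2, w4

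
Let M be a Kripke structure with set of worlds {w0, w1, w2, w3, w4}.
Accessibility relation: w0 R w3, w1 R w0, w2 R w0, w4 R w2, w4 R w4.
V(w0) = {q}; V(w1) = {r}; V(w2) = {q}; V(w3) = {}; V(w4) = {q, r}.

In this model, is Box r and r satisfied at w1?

At w1: Box r is false, r is true, so Box r and r is false.
  At w1: Box r requires r at every successor {w0}.
    r fails at w0, so Box r is false at w1.

No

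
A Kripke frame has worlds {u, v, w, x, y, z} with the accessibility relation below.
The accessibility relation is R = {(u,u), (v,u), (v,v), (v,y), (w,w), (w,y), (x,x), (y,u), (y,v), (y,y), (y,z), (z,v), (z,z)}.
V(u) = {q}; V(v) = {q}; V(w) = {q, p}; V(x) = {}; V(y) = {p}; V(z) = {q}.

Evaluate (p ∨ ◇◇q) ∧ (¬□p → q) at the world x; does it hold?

At x: p ∨ ◇◇q is false, ¬□p → q is false, so (p ∨ ◇◇q) ∧ (¬□p → q) is false.
  At x: p is false, ◇◇q is false, so p ∨ ◇◇q is false.
    At x: ◇◇q requires ◇q at some successor in {x}.
      At x: ◇q is false.
    So ◇◇q is false at x.
  At x: ¬□p is true, q is false, so ¬□p → q is false.
    At x: □p is false, so ¬□p is true.
      At x: □p requires p at every successor {x}.
        p fails at x, so □p is false at x.

No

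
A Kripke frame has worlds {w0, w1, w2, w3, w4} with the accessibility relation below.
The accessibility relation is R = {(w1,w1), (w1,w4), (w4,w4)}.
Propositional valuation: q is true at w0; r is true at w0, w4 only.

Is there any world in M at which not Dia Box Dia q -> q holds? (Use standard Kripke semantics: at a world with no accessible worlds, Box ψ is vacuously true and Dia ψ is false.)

Yes

Recall that Box ψ holds at a world iff ψ holds at every accessible world, and Dia ψ holds iff ψ holds at some accessible world.
Let φ = not Dia Box Dia q -> q. Evaluate φ at each world:
  w0 (successors ∅): φ is true.
  w1 (successors {w1, w4}): φ is false.
  w2 (successors ∅): φ is false.
  w3 (successors ∅): φ is false.
  w4 (successors {w4}): φ is false.
Detail at w0 (witness):
  At w0: not Dia Box Dia q is true, q is true, so not Dia Box Dia q -> q is true.
    At w0: Dia Box Dia q is false, so not Dia Box Dia q is true.
      At w0: no accessible worlds, so Dia Box Dia q is false.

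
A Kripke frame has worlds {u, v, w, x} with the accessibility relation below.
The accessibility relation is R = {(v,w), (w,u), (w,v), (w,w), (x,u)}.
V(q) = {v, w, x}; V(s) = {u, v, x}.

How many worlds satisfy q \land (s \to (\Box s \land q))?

Let φ = q \land (s \to (\Box s \land q)). Evaluate φ at each world:
  u (successors ∅): φ is false.
  v (successors {w}): φ is false.
  w (successors {u, v, w}): φ is true.
  x (successors {u}): φ is true.
For instance, at v:
  At v: q is true, s \to (\Box s \land q) is false, so q \land (s \to (\Box s \land q)) is false.
    At v: s is true, \Box s \land q is false, so s \to (\Box s \land q) is false.
      At v: \Box s is false, q is true, so \Box s \land q is false.
Satisfying worlds: {w, x}

2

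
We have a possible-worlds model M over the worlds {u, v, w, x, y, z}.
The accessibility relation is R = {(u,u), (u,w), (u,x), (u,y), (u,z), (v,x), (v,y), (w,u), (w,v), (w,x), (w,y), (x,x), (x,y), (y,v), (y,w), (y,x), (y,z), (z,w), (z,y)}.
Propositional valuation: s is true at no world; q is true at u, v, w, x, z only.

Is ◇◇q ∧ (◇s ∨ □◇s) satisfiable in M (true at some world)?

Recall that □ψ holds at a world iff ψ holds at every accessible world, and ◇ψ holds iff ψ holds at some accessible world.
Let φ = ◇◇q ∧ (◇s ∨ □◇s). Evaluate φ at each world:
  u (successors {u, w, x, y, z}): φ is false.
  v (successors {x, y}): φ is false.
  w (successors {u, v, x, y}): φ is false.
  x (successors {x, y}): φ is false.
  y (successors {v, w, x, z}): φ is false.
  z (successors {w, y}): φ is false.
For instance, at w:
  At w: ◇◇q is true, ◇s ∨ □◇s is false, so ◇◇q ∧ (◇s ∨ □◇s) is false.
    At w: ◇◇q requires ◇q at some successor in {u, v, x, y}.
      ◇q holds at u, so ◇◇q is true at w.
    At w: ◇s is false, □◇s is false, so ◇s ∨ □◇s is false.
      At w: ◇s requires s at some successor in {u, v, x, y}.
        At u: s is false.
        At v: s is false.
        At x: s is false.
        At y: s is false.
      So ◇s is false at w.
      At w: □◇s requires ◇s at every successor {u, v, x, y}.
        ◇s fails at u, so □◇s is false at w.

No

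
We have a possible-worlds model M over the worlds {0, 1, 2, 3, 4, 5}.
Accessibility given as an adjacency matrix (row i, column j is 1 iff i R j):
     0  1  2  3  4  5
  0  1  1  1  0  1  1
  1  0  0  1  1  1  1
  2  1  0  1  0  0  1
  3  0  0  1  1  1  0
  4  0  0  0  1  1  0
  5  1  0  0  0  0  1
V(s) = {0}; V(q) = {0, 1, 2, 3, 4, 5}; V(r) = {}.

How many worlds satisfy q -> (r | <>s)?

3

Let φ = q -> (r | <>s). Evaluate φ at each world:
  0 (successors {0, 1, 2, 4, 5}): φ is true.
  1 (successors {2, 3, 4, 5}): φ is false.
  2 (successors {0, 2, 5}): φ is true.
  3 (successors {2, 3, 4}): φ is false.
  4 (successors {3, 4}): φ is false.
  5 (successors {0, 5}): φ is true.
For instance, at 0:
  At 0: q is true, r | <>s is true, so q -> (r | <>s) is true.
    At 0: r is false, <>s is true, so r | <>s is true.
      At 0: <>s requires s at some successor in {0, 1, 2, 4, 5}.
        s holds at 0, so <>s is true at 0.
Satisfying worlds: {0, 2, 5}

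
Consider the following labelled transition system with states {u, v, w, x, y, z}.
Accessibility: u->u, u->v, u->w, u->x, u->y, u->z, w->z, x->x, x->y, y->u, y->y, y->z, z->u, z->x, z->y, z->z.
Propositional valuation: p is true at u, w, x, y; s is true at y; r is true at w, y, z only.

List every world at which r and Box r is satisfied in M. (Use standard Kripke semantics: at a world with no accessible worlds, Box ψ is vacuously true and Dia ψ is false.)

Let φ = r and Box r. Evaluate φ at each world:
  u (successors {u, v, w, x, y, z}): φ is false.
  v (successors ∅): φ is false.
  w (successors {z}): φ is true.
  x (successors {x, y}): φ is false.
  y (successors {u, y, z}): φ is false.
  z (successors {u, x, y, z}): φ is false.
For instance, at z:
  At z: r is true, Box r is false, so r and Box r is false.
    At z: Box r requires r at every successor {u, x, y, z}.
      r fails at u, so Box r is false at z.
Satisfying worlds: {w}

w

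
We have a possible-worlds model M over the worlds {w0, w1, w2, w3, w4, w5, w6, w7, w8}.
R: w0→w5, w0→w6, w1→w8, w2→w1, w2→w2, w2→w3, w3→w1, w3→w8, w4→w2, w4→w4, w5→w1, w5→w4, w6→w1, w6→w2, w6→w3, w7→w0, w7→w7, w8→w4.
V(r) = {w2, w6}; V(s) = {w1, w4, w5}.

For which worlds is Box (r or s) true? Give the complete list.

w0, w4, w5, w8

Let φ = Box (r or s). Evaluate φ at each world:
  w0 (successors {w5, w6}): φ is true.
  w1 (successors {w8}): φ is false.
  w2 (successors {w1, w2, w3}): φ is false.
  w3 (successors {w1, w8}): φ is false.
  w4 (successors {w2, w4}): φ is true.
  w5 (successors {w1, w4}): φ is true.
  w6 (successors {w1, w2, w3}): φ is false.
  w7 (successors {w0, w7}): φ is false.
  w8 (successors {w4}): φ is true.
For instance, at w8:
  At w8: Box (r or s) requires r or s at every successor {w4}.
    At w4: r or s is true.
  So Box (r or s) is true at w8.
Satisfying worlds: {w0, w4, w5, w8}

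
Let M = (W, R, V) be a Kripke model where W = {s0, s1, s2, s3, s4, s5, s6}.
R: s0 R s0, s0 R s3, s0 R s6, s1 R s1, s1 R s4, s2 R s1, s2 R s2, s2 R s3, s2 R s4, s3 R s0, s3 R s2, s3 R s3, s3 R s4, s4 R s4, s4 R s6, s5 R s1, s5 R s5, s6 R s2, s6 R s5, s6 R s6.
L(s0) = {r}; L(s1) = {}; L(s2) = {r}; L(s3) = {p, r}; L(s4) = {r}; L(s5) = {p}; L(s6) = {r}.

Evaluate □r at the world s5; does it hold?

No

At s5: □r requires r at every successor {s1, s5}.
  r fails at s1, so □r is false at s5.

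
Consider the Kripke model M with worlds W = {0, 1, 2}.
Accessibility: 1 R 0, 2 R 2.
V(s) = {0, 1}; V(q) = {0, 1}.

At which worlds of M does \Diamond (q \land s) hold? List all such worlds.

1

Let φ = \Diamond (q \land s). Evaluate φ at each world:
  0 (successors ∅): φ is false.
  1 (successors {0}): φ is true.
  2 (successors {2}): φ is false.
For instance, at 1:
  At 1: \Diamond (q \land s) requires q \land s at some successor in {0}.
    q \land s holds at 0, so \Diamond (q \land s) is true at 1.
Satisfying worlds: {1}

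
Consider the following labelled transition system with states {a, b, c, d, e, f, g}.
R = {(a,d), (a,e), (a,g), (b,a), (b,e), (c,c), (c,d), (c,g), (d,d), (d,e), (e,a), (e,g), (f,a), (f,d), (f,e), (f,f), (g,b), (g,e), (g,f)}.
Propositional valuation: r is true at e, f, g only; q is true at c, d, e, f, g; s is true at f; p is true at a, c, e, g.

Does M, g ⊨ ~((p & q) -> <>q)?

At g: (p & q) -> <>q is true, so ~((p & q) -> <>q) is false.
  At g: p & q is true, <>q is true, so (p & q) -> <>q is true.
    At g: <>q requires q at some successor in {b, e, f}.
      q holds at e, so <>q is true at g.

No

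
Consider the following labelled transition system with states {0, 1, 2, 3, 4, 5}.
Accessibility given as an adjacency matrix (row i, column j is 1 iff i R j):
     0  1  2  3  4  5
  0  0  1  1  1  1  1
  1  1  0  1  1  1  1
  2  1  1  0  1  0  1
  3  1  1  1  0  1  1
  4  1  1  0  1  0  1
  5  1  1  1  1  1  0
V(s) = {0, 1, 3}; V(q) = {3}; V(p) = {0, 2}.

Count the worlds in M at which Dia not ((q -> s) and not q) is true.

5

Let φ = Dia not ((q -> s) and not q). Evaluate φ at each world:
  0 (successors {1, 2, 3, 4, 5}): φ is true.
  1 (successors {0, 2, 3, 4, 5}): φ is true.
  2 (successors {0, 1, 3, 5}): φ is true.
  3 (successors {0, 1, 2, 4, 5}): φ is false.
  4 (successors {0, 1, 3, 5}): φ is true.
  5 (successors {0, 1, 2, 3, 4}): φ is true.
For instance, at 5:
  At 5: Dia not ((q -> s) and not q) requires not ((q -> s) and not q) at some successor in {0, 1, 2, 3, 4}.
    not ((q -> s) and not q) holds at 3, so Dia not ((q -> s) and not q) is true at 5.
Satisfying worlds: {0, 1, 2, 4, 5}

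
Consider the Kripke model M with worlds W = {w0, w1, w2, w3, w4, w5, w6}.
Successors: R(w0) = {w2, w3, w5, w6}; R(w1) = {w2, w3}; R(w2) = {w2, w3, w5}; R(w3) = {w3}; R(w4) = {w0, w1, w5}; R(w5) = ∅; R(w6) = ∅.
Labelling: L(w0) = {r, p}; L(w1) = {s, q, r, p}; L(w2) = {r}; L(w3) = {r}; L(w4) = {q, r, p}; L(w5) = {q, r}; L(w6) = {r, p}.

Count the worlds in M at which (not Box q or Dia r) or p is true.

6

Let φ = (not Box q or Dia r) or p. Evaluate φ at each world:
  w0 (successors {w2, w3, w5, w6}): φ is true.
  w1 (successors {w2, w3}): φ is true.
  w2 (successors {w2, w3, w5}): φ is true.
  w3 (successors {w3}): φ is true.
  w4 (successors {w0, w1, w5}): φ is true.
  w5 (successors ∅): φ is false.
  w6 (successors ∅): φ is true.
For instance, at w3:
  At w3: not Box q or Dia r is true, p is false, so (not Box q or Dia r) or p is true.
    At w3: not Box q is true, Dia r is true, so not Box q or Dia r is true.
      At w3: Box q is false, so not Box q is true.
      At w3: Dia r requires r at some successor in {w3}.
        r holds at w3, so Dia r is true at w3.
Satisfying worlds: {w0, w1, w2, w3, w4, w6}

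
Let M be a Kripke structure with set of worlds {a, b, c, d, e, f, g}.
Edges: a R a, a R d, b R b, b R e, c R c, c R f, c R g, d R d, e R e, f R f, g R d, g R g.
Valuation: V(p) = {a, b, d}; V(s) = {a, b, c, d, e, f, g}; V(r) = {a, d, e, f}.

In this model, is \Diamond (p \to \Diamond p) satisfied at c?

Yes

At c: \Diamond (p \to \Diamond p) requires p \to \Diamond p at some successor in {c, f, g}.
  p \to \Diamond p holds at c, so \Diamond (p \to \Diamond p) is true at c.
    At c: p is false, \Diamond p is false, so p \to \Diamond p is true.
      At c: \Diamond p requires p at some successor in {c, f, g}.
        At c: p is false.
        At f: p is false.
        At g: p is false.
      So \Diamond p is false at c.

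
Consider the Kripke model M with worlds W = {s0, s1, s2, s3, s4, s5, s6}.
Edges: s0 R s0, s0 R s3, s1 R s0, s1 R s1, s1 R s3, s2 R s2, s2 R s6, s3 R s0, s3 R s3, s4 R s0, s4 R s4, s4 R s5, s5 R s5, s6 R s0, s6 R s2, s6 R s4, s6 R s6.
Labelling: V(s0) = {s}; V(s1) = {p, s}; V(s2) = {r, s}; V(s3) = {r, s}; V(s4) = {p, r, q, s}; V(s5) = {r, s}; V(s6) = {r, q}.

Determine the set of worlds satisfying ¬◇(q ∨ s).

none

Let φ = ¬◇(q ∨ s). Evaluate φ at each world:
  s0 (successors {s0, s3}): φ is false.
  s1 (successors {s0, s1, s3}): φ is false.
  s2 (successors {s2, s6}): φ is false.
  s3 (successors {s0, s3}): φ is false.
  s4 (successors {s0, s4, s5}): φ is false.
  s5 (successors {s5}): φ is false.
  s6 (successors {s0, s2, s4, s6}): φ is false.
For instance, at s2:
  At s2: ◇(q ∨ s) is true, so ¬◇(q ∨ s) is false.
    At s2: ◇(q ∨ s) requires q ∨ s at some successor in {s2, s6}.
      q ∨ s holds at s2, so ◇(q ∨ s) is true at s2.
Satisfying worlds: none.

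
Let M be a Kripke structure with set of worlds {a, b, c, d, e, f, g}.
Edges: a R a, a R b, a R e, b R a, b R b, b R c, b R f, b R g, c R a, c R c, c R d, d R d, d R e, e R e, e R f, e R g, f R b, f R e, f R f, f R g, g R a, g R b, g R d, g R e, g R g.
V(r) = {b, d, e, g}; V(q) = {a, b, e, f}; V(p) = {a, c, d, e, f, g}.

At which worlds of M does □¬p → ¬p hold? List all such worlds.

a, b, c, d, e, f, g

Let φ = □¬p → ¬p. Evaluate φ at each world:
  a (successors {a, b, e}): φ is true.
  b (successors {a, b, c, f, g}): φ is true.
  c (successors {a, c, d}): φ is true.
  d (successors {d, e}): φ is true.
  e (successors {e, f, g}): φ is true.
  f (successors {b, e, f, g}): φ is true.
  g (successors {a, b, d, e, g}): φ is true.
For instance, at b:
  At b: □¬p is false, ¬p is true, so □¬p → ¬p is true.
    At b: □¬p requires ¬p at every successor {a, b, c, f, g}.
      ¬p fails at a, so □¬p is false at b.
Satisfying worlds: {a, b, c, d, e, f, g}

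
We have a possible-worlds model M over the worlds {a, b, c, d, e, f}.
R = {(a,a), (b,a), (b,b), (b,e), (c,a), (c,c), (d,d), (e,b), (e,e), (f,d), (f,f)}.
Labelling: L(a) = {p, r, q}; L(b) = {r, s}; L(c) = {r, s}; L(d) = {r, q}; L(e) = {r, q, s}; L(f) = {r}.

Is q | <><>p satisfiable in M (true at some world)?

Let φ = q | <><>p. Evaluate φ at each world:
  a (successors {a}): φ is true.
  b (successors {a, b, e}): φ is true.
  c (successors {a, c}): φ is true.
  d (successors {d}): φ is true.
  e (successors {b, e}): φ is true.
  f (successors {d, f}): φ is false.
Detail at a (witness):
  At a: q is true, <><>p is true, so q | <><>p is true.
    At a: <><>p requires <>p at some successor in {a}.
      <>p holds at a, so <><>p is true at a.

Yes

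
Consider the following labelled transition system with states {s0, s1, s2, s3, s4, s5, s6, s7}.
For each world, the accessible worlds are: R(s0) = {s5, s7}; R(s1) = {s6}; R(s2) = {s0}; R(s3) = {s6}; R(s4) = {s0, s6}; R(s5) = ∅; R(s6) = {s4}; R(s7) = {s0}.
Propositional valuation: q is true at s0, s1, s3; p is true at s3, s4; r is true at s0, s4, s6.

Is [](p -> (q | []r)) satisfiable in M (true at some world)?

Yes

Let φ = [](p -> (q | []r)). Evaluate φ at each world:
  s0 (successors {s5, s7}): φ is true.
  s1 (successors {s6}): φ is true.
  s2 (successors {s0}): φ is true.
  s3 (successors {s6}): φ is true.
  s4 (successors {s0, s6}): φ is true.
  s5 (successors ∅): φ is true.
  s6 (successors {s4}): φ is true.
  s7 (successors {s0}): φ is true.
Detail at s0 (witness):
  At s0: [](p -> (q | []r)) requires p -> (q | []r) at every successor {s5, s7}.
      At s5: p is false, q | []r is true, so p -> (q | []r) is true.
      At s7: p is false, q | []r is true, so p -> (q | []r) is true.
  So [](p -> (q | []r)) is true at s0.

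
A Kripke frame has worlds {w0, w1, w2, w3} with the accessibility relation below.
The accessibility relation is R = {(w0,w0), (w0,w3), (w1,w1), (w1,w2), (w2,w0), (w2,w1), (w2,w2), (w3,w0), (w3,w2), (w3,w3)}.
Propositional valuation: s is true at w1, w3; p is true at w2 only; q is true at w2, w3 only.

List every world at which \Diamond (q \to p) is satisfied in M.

Let φ = \Diamond (q \to p). Evaluate φ at each world:
  w0 (successors {w0, w3}): φ is true.
  w1 (successors {w1, w2}): φ is true.
  w2 (successors {w0, w1, w2}): φ is true.
  w3 (successors {w0, w2, w3}): φ is true.
For instance, at w1:
  At w1: \Diamond (q \to p) requires q \to p at some successor in {w1, w2}.
    q \to p holds at w1, so \Diamond (q \to p) is true at w1.
Satisfying worlds: {w0, w1, w2, w3}

w0, w1, w2, w3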